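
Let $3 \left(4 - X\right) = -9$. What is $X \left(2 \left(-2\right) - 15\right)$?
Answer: $-133$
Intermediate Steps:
$X = 7$ ($X = 4 - -3 = 4 + 3 = 7$)
$X \left(2 \left(-2\right) - 15\right) = 7 \left(2 \left(-2\right) - 15\right) = 7 \left(-4 - 15\right) = 7 \left(-19\right) = -133$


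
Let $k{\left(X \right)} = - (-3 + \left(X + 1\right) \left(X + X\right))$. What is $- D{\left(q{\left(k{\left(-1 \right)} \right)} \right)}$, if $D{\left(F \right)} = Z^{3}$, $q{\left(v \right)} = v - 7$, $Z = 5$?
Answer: $-125$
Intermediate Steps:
$k{\left(X \right)} = 3 - 2 X \left(1 + X\right)$ ($k{\left(X \right)} = - (-3 + \left(1 + X\right) 2 X) = - (-3 + 2 X \left(1 + X\right)) = 3 - 2 X \left(1 + X\right)$)
$q{\left(v \right)} = -7 + v$
$D{\left(F \right)} = 125$ ($D{\left(F \right)} = 5^{3} = 125$)
$- D{\left(q{\left(k{\left(-1 \right)} \right)} \right)} = \left(-1\right) 125 = -125$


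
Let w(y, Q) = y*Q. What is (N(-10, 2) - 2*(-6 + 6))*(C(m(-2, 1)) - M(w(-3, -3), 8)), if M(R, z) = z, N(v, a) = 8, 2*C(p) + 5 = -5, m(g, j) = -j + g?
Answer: -104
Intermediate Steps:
w(y, Q) = Q*y
m(g, j) = g - j
C(p) = -5 (C(p) = -5/2 + (½)*(-5) = -5/2 - 5/2 = -5)
(N(-10, 2) - 2*(-6 + 6))*(C(m(-2, 1)) - M(w(-3, -3), 8)) = (8 - 2*(-6 + 6))*(-5 - 1*8) = (8 - 2*0)*(-5 - 8) = (8 + 0)*(-13) = 8*(-13) = -104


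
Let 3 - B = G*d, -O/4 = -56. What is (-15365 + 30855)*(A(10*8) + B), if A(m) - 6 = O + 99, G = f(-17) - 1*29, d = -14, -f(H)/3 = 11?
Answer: -8302640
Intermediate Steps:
f(H) = -33 (f(H) = -3*11 = -33)
O = 224 (O = -4*(-56) = 224)
G = -62 (G = -33 - 1*29 = -33 - 29 = -62)
A(m) = 329 (A(m) = 6 + (224 + 99) = 6 + 323 = 329)
B = -865 (B = 3 - (-62)*(-14) = 3 - 1*868 = 3 - 868 = -865)
(-15365 + 30855)*(A(10*8) + B) = (-15365 + 30855)*(329 - 865) = 15490*(-536) = -8302640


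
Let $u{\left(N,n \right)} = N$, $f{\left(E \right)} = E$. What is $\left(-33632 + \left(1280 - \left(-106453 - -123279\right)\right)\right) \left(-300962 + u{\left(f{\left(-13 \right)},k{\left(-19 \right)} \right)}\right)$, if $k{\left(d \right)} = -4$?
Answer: $14801348550$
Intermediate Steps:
$\left(-33632 + \left(1280 - \left(-106453 - -123279\right)\right)\right) \left(-300962 + u{\left(f{\left(-13 \right)},k{\left(-19 \right)} \right)}\right) = \left(-33632 + \left(1280 - \left(-106453 - -123279\right)\right)\right) \left(-300962 - 13\right) = \left(-33632 + \left(1280 - \left(-106453 + 123279\right)\right)\right) \left(-300975\right) = \left(-33632 + \left(1280 - 16826\right)\right) \left(-300975\right) = \left(-33632 - 15546\right) \left(-300975\right) = \left(-49178\right) \left(-300975\right) = 14801348550$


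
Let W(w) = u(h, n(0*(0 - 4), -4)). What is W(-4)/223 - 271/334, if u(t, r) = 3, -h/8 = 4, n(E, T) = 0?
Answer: -59431/74482 ≈ -0.79792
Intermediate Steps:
h = -32 (h = -8*4 = -32)
W(w) = 3
W(-4)/223 - 271/334 = 3/223 - 271/334 = -59431/74482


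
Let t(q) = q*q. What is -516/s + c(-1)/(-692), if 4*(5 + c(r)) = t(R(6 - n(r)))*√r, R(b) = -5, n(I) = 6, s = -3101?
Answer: 372577/2145892 - 25*I/2768 ≈ 0.17362 - 0.0090318*I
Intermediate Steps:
t(q) = q²
c(r) = -5 + 25*√r/4 (c(r) = -5 + ((-5)²*√r)/4 = -5 + (25*√r)/4 = -5 + 25*√r/4)
-516/s + c(-1)/(-692) = -516/(-3101) + (-5 + 25*√(-1)/4)/(-692) = -516*(-1/3101) + (-5 + 25*I/4)*(-1/692) = 516/3101 + (5/692 - 25*I/2768) = 372577/2145892 - 25*I/2768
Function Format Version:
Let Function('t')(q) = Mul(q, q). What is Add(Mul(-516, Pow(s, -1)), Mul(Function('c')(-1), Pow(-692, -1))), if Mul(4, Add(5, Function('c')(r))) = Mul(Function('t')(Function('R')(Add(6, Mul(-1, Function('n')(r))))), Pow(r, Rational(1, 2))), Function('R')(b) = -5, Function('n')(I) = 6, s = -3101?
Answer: Add(Rational(372577, 2145892), Mul(Rational(-25, 2768), I)) ≈ Add(0.17362, Mul(-0.0090318, I))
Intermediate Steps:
Function('t')(q) = Pow(q, 2)
Function('c')(r) = Add(-5, Mul(Rational(25, 4), Pow(r, Rational(1, 2)))) (Function('c')(r) = Add(-5, Mul(Rational(1, 4), Mul(Pow(-5, 2), Pow(r, Rational(1, 2))))) = Add(-5, Mul(Rational(1, 4), Mul(25, Pow(r, Rational(1, 2))))) = Add(-5, Mul(Rational(25, 4), Pow(r, Rational(1, 2)))))
Add(Mul(-516, Pow(s, -1)), Mul(Function('c')(-1), Pow(-692, -1))) = Add(Mul(-516, Pow(-3101, -1)), Mul(Add(-5, Mul(Rational(25, 4), Pow(-1, Rational(1, 2)))), Pow(-692, -1))) = Add(Mul(-516, Rational(-1, 3101)), Mul(Add(-5, Mul(Rational(25, 4), I)), Rational(-1, 692))) = Add(Rational(516, 3101), Add(Rational(5, 692), Mul(Rational(-25, 2768), I))) = Add(Rational(372577, 2145892), Mul(Rational(-25, 2768), I))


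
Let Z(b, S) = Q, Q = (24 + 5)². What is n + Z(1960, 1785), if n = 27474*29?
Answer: 797587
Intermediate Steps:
Q = 841 (Q = 29² = 841)
Z(b, S) = 841
n = 796746
n + Z(1960, 1785) = 796746 + 841 = 797587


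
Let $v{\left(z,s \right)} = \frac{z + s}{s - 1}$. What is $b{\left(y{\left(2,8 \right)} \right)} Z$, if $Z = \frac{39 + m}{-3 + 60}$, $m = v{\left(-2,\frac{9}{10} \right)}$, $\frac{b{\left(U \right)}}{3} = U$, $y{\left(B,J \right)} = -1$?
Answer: $- \frac{50}{19} \approx -2.6316$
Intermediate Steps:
$b{\left(U \right)} = 3 U$
$v{\left(z,s \right)} = \frac{s + z}{-1 + s}$
$m = 11$ ($m = \frac{\frac{9}{10} - 2}{-1 + \frac{9}{10}} = \frac{1}{- \frac{1}{10}} \left(- \frac{11}{10}\right) = \left(-10\right) \left(- \frac{11}{10}\right) = 11$)
$Z = \frac{50}{57}$ ($Z = \frac{39 + 11}{-3 + 60} = \frac{50}{57} \approx 0.87719$)
$b{\left(y{\left(2,8 \right)} \right)} Z = 3 \left(-1\right) \frac{50}{57} = \left(-3\right) \frac{50}{57} = - \frac{50}{19}$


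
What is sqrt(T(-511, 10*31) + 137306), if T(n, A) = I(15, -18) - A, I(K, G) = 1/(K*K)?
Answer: sqrt(30824101)/15 ≈ 370.13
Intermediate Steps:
I(K, G) = K**(-2) (I(K, G) = 1/(K**2) = K**(-2))
T(n, A) = 1/225 - A (T(n, A) = 15**(-2) - A = 1/225 - A)
sqrt(T(-511, 10*31) + 137306) = sqrt((1/225 - 10*31) + 137306) = sqrt((1/225 - 1*310) + 137306) = sqrt((1/225 - 310) + 137306) = sqrt(-69749/225 + 137306) = sqrt(30824101/225) = sqrt(30824101)/15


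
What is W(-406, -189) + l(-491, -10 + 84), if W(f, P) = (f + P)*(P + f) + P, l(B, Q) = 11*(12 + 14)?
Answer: 354122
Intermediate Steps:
l(B, Q) = 286 (l(B, Q) = 11*26 = 286)
W(f, P) = P + (P + f)² (W(f, P) = (P + f)*(P + f) + P = (P + f)² + P = P + (P + f)²)
W(-406, -189) + l(-491, -10 + 84) = (-189 + (-189 - 406)²) + 286 = (-189 + (-595)²) + 286 = (-189 + 354025) + 286 = 353836 + 286 = 354122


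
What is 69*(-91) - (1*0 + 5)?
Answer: -6284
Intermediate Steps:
69*(-91) - (1*0 + 5) = -6279 - (0 + 5) = -6279 - 1*5 = -6279 - 5 = -6284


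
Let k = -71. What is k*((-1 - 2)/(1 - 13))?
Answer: -71/4 ≈ -17.750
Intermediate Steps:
k*((-1 - 2)/(1 - 13)) = -71*(-1 - 2)/(1 - 13) = -(-213)/(-12) = -(-213)*(-1)/12 = -71*¼ = -71/4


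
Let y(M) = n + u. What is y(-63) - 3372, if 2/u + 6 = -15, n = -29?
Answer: -71423/21 ≈ -3401.1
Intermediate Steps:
u = -2/21 (u = 2/(-6 - 15) = 2/(-21) = 2*(-1/21) = -2/21 ≈ -0.095238)
y(M) = -611/21 (y(M) = -29 - 2/21 = -611/21)
y(-63) - 3372 = -611/21 - 3372 = -71423/21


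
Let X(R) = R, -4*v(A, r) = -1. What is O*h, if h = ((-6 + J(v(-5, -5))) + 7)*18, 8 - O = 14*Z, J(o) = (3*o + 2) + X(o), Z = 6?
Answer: -5472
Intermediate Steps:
v(A, r) = 1/4 (v(A, r) = -1/4*(-1) = 1/4)
J(o) = 2 + 4*o (J(o) = (3*o + 2) + o = (2 + 3*o) + o = 2 + 4*o)
O = -76 (O = 8 - 14*6 = 8 - 1*84 = 8 - 84 = -76)
h = 72 (h = ((-6 + (2 + 4*(1/4))) + 7)*18 = ((-6 + (2 + 1)) + 7)*18 = ((-6 + 3) + 7)*18 = (-3 + 7)*18 = 4*18 = 72)
O*h = -76*72 = -5472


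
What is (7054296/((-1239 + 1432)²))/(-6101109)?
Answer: -2351432/75753403047 ≈ -3.1041e-5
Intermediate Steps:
(7054296/((-1239 + 1432)²))/(-6101109) = (7054296/(193²))*(-1/6101109) = (7054296/37249)*(-1/6101109) = -2351432/75753403047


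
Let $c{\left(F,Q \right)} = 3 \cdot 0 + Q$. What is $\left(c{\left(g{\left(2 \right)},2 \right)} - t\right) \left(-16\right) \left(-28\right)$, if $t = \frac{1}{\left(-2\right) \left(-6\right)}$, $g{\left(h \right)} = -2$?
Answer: $\frac{2576}{3} \approx 858.67$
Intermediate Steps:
$t = \frac{1}{12} \approx 0.083333$
$c{\left(F,Q \right)} = Q$ ($c{\left(F,Q \right)} = 0 + Q = Q$)
$\left(c{\left(g{\left(2 \right)},2 \right)} - t\right) \left(-16\right) \left(-28\right) = \left(2 - \frac{1}{12}\right) \left(-16\right) \left(-28\right) = \frac{23}{12} \left(-16\right) \left(-28\right) = \left(- \frac{92}{3}\right) \left(-28\right) = \frac{2576}{3}$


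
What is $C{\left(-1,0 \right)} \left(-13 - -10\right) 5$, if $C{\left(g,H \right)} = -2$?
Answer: $30$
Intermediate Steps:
$C{\left(-1,0 \right)} \left(-13 - -10\right) 5 = - 2 \left(-13 - -10\right) 5 = - 2 \left(-13 + 10\right) 5 = \left(-2\right) \left(-3\right) 5 = 6 \cdot 5 = 30$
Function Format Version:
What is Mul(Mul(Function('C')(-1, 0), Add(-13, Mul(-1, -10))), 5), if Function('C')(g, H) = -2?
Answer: 30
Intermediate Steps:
Mul(Mul(Function('C')(-1, 0), Add(-13, Mul(-1, -10))), 5) = Mul(Mul(-2, Add(-13, Mul(-1, -10))), 5) = Mul(Mul(-2, Add(-13, 10)), 5) = Mul(Mul(-2, -3), 5) = Mul(6, 5) = 30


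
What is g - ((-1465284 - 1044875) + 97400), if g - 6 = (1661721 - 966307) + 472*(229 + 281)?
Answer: 3348899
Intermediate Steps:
g = 936140 (g = 6 + ((1661721 - 966307) + 472*(229 + 281)) = 6 + (695414 + 472*510) = 6 + (695414 + 240720) = 6 + 936134 = 936140)
g - ((-1465284 - 1044875) + 97400) = 936140 - ((-1465284 - 1044875) + 97400) = 936140 - (-2510159 + 97400) = 936140 - 1*(-2412759) = 936140 + 2412759 = 3348899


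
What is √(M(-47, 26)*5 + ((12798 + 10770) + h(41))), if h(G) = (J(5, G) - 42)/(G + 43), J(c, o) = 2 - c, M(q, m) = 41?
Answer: √4659403/14 ≈ 154.18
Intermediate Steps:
h(G) = -45/(43 + G) (h(G) = ((2 - 1*5) - 42)/(G + 43) = ((2 - 5) - 42)/(43 + G) = (-3 - 42)/(43 + G) = -45/(43 + G))
√(M(-47, 26)*5 + ((12798 + 10770) + h(41))) = √(41*5 + ((12798 + 10770) - 45/(43 + 41))) = √(205 + (23568 - 45/84)) = √(205 + (23568 - 45*1/84)) = √(205 + (23568 - 15/28)) = √(205 + 659889/28) = √(665629/28) = √4659403/14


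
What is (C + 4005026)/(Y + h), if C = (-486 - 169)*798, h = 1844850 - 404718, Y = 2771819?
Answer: 3482336/4211951 ≈ 0.82677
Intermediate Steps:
h = 1440132
C = -522690 (C = -655*798 = -522690)
(C + 4005026)/(Y + h) = (-522690 + 4005026)/(2771819 + 1440132) = 3482336/4211951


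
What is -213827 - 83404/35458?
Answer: -3790980585/17729 ≈ -2.1383e+5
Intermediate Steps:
-213827 - 83404/35458 = -213827 - 83404*1/35458 = -213827 - 41702/17729 = -3790980585/17729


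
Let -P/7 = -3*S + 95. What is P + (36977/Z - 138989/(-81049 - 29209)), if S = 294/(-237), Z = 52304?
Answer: -156968931439569/227793910064 ≈ -689.08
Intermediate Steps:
S = -98/79 (S = 294*(-1/237) = -98/79 ≈ -1.2405)
P = -54593/79 (P = -7*(-3*(-98/79) + 95) = -7*(294/79 + 95) = -7*7799/79 = -54593/79 ≈ -691.05)
P + (36977/Z - 138989/(-81049 - 29209)) = -54593/79 + (36977/52304 - 138989/(-81049 - 29209)) = -54593/79 + (36977*(1/52304) - 138989/(-110258)) = -54593/79 + (36977/52304 - 138989*(-1/110258)) = -54593/79 + (36977/52304 + 138989/110258) = -54593/79 + 5673345361/2883467216 = -156968931439569/227793910064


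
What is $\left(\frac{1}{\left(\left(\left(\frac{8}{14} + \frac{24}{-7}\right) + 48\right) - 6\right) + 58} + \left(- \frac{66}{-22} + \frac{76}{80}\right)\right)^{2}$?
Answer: $\frac{7252249}{462400} \approx 15.684$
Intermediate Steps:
$\left(\frac{1}{\left(\left(\left(\frac{8}{14} + \frac{24}{-7}\right) + 48\right) - 6\right) + 58} + \left(- \frac{66}{-22} + \frac{76}{80}\right)\right)^{2} = \left(\frac{1}{\left(\left(\left(8 \cdot \frac{1}{14} + 24 \left(- \frac{1}{7}\right)\right) + 48\right) - 6\right) + 58} + \left(\left(-66\right) \left(- \frac{1}{22}\right) + 76 \cdot \frac{1}{80}\right)\right)^{2} = \left(\frac{1}{\left(\left(\left(\frac{4}{7} - \frac{24}{7}\right) + 48\right) - 6\right) + 58} + \left(3 + \frac{19}{20}\right)\right)^{2} = \left(\frac{1}{\left(\left(- \frac{20}{7} + 48\right) - 6\right) + 58} + \frac{79}{20}\right)^{2} = \left(\frac{1}{\left(\frac{316}{7} - 6\right) + 58} + \frac{79}{20}\right)^{2} = \left(\frac{1}{\frac{274}{7} + 58} + \frac{79}{20}\right)^{2} = \left(\frac{1}{\frac{680}{7}} + \frac{79}{20}\right)^{2} = \left(\frac{7}{680} + \frac{79}{20}\right)^{2} = \left(\frac{2693}{680}\right)^{2} = \frac{7252249}{462400}$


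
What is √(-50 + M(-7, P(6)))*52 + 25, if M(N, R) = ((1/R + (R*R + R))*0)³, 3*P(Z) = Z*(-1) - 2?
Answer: 25 + 260*I*√2 ≈ 25.0 + 367.7*I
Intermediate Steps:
P(Z) = -⅔ - Z/3 (P(Z) = (Z*(-1) - 2)/3 = (-Z - 2)/3 = (-2 - Z)/3 = -⅔ - Z/3)
M(N, R) = 0 (M(N, R) = ((1/R + (R² + R))*0)³ = ((1/R + (R + R²))*0)³ = ((R + 1/R + R²)*0)³ = 0³ = 0)
√(-50 + M(-7, P(6)))*52 + 25 = √(-50 + 0)*52 + 25 = √(-50)*52 + 25 = (5*I*√2)*52 + 25 = 260*I*√2 + 25 = 25 + 260*I*√2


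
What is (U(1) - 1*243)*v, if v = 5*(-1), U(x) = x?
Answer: 1210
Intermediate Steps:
v = -5
(U(1) - 1*243)*v = (1 - 1*243)*(-5) = (1 - 243)*(-5) = -242*(-5) = 1210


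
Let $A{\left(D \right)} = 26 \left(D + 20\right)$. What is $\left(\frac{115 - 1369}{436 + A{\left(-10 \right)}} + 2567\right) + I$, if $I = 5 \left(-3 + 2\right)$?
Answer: $\frac{296983}{116} \approx 2560.2$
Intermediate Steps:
$I = -5$ ($I = 5 \left(-1\right) = -5$)
$A{\left(D \right)} = 520 + 26 D$ ($A{\left(D \right)} = 26 \left(20 + D\right) = 520 + 26 D$)
$\left(\frac{115 - 1369}{436 + A{\left(-10 \right)}} + 2567\right) + I = \left(\frac{115 - 1369}{436 + \left(520 + 26 \left(-10\right)\right)} + 2567\right) - 5 = \left(\frac{115 - 1369}{436 + \left(520 - 260\right)} + 2567\right) - 5 = \left(- \frac{1254}{436 + 260} + 2567\right) - 5 = \left(- \frac{1254}{696} + 2567\right) - 5 = \left(\left(-1254\right) \frac{1}{696} + 2567\right) - 5 = \left(- \frac{209}{116} + 2567\right) - 5 = \frac{297563}{116} - 5 = \frac{296983}{116}$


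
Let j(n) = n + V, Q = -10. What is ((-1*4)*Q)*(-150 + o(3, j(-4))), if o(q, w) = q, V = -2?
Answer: -5880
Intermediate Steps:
j(n) = -2 + n (j(n) = n - 2 = -2 + n)
((-1*4)*Q)*(-150 + o(3, j(-4))) = (-1*4*(-10))*(-150 + 3) = -4*(-10)*(-147) = 40*(-147) = -5880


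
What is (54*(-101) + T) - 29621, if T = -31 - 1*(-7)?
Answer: -35099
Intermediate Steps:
T = -24 (T = -31 + 7 = -24)
(54*(-101) + T) - 29621 = (54*(-101) - 24) - 29621 = (-5454 - 24) - 29621 = -5478 - 29621 = -35099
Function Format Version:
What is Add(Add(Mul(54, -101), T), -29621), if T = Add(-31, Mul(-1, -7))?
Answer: -35099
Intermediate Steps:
T = -24 (T = Add(-31, 7) = -24)
Add(Add(Mul(54, -101), T), -29621) = Add(Add(Mul(54, -101), -24), -29621) = Add(Add(-5454, -24), -29621) = Add(-5478, -29621) = -35099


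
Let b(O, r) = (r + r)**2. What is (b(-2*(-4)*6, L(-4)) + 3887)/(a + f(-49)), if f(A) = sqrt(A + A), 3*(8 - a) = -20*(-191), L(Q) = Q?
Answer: -22496994/7205249 - 248913*I*sqrt(2)/14410498 ≈ -3.1223 - 0.024428*I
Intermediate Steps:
a = -3796/3 (a = 8 - (-20)*(-191)/3 = 8 - 1/3*3820 = 8 - 3820/3 = -3796/3 ≈ -1265.3)
f(A) = sqrt(2)*sqrt(A) (f(A) = sqrt(2*A) = sqrt(2)*sqrt(A))
b(O, r) = 4*r**2 (b(O, r) = (2*r)**2 = 4*r**2)
(b(-2*(-4)*6, L(-4)) + 3887)/(a + f(-49)) = (4*(-4)**2 + 3887)/(-3796/3 + sqrt(2)*sqrt(-49)) = (4*16 + 3887)/(-3796/3 + sqrt(2)*(7*I)) = (64 + 3887)/(-3796/3 + 7*I*sqrt(2)) = 3951/(-3796/3 + 7*I*sqrt(2))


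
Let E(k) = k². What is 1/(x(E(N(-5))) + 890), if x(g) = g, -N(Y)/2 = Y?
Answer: 1/990 ≈ 0.0010101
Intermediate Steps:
N(Y) = -2*Y
1/(x(E(N(-5))) + 890) = 1/((-2*(-5))² + 890) = 1/(10² + 890) = 1/(100 + 890) = 1/990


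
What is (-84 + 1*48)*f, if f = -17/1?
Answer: 612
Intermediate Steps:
f = -17 (f = -17*1 = -17)
(-84 + 1*48)*f = (-84 + 1*48)*(-17) = (-84 + 48)*(-17) = -36*(-17) = 612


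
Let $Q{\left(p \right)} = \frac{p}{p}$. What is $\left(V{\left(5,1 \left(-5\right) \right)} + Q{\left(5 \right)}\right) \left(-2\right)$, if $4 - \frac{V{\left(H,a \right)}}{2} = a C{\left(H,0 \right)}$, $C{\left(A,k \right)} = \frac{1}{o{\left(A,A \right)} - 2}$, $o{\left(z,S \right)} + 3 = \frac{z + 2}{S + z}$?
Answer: $- \frac{574}{43} \approx -13.349$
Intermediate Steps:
$Q{\left(p \right)} = 1$
$o{\left(z,S \right)} = -3 + \frac{2 + z}{S + z}$ ($o{\left(z,S \right)} = -3 + \frac{z + 2}{S + z} = -3 + \frac{2 + z}{S + z}$)
$C{\left(A,k \right)} = \frac{1}{-2 + \frac{2 - 5 A}{2 A}}$ ($C{\left(A,k \right)} = \frac{1}{\frac{2 - 3 A - 2 A}{A + A} - 2} = \frac{1}{\frac{2 - 5 A}{2 A} - 2} = \frac{1}{-2 + \frac{2 - 5 A}{2 A}}$)
$V{\left(H,a \right)} = 8 + \frac{4 H a}{-2 + 9 H}$ ($V{\left(H,a \right)} = 8 - 2 a \left(- \frac{2 H}{-2 + 9 H}\right) = 8 - 2 \left(- \frac{2 H a}{-2 + 9 H}\right) = 8 + \frac{4 H a}{-2 + 9 H}$)
$\left(V{\left(5,1 \left(-5\right) \right)} + Q{\left(5 \right)}\right) \left(-2\right) = \left(\frac{4 \left(-4 + 18 \cdot 5 + 5 \cdot 1 \left(-5\right)\right)}{-2 + 9 \cdot 5} + 1\right) \left(-2\right) = \left(\frac{4 \left(-4 + 90 + 5 \left(-5\right)\right)}{-2 + 45} + 1\right) \left(-2\right) = \left(\frac{4 \left(-4 + 90 - 25\right)}{43} + 1\right) \left(-2\right) = \left(4 \cdot \frac{1}{43} \cdot 61 + 1\right) \left(-2\right) = \left(\frac{244}{43} + 1\right) \left(-2\right) = \frac{287}{43} \left(-2\right) = - \frac{574}{43}$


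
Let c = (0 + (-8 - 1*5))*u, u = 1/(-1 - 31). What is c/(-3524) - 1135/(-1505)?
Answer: 25594423/33943168 ≈ 0.75404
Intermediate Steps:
u = -1/32 (u = 1/(-32) = -1/32 ≈ -0.031250)
c = 13/32 (c = (0 + (-8 - 1*5))*(-1/32) = (0 + (-8 - 5))*(-1/32) = (0 - 13)*(-1/32) = -13*(-1/32) = 13/32 ≈ 0.40625)
c/(-3524) - 1135/(-1505) = (13/32)/(-3524) - 1135/(-1505) = (13/32)*(-1/3524) - 1135*(-1/1505) = -13/112768 + 227/301 = 25594423/33943168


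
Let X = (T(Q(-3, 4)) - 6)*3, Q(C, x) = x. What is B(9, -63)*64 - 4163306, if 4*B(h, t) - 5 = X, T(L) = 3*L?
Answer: -4162938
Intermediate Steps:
X = 18 (X = (3*4 - 6)*3 = (12 - 6)*3 = 6*3 = 18)
B(h, t) = 23/4 (B(h, t) = 5/4 + (1/4)*18 = 5/4 + 9/2 = 23/4)
B(9, -63)*64 - 4163306 = (23/4)*64 - 4163306 = 368 - 4163306 = -4162938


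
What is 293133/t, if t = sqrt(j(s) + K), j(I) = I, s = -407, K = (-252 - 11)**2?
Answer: 293133*sqrt(68762)/68762 ≈ 1117.9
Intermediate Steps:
K = 69169 (K = (-263)**2 = 69169)
t = sqrt(68762) (t = sqrt(-407 + 69169) = sqrt(68762) ≈ 262.23)
293133/t = 293133/(sqrt(68762)) = 293133*(sqrt(68762)/68762) = 293133*sqrt(68762)/68762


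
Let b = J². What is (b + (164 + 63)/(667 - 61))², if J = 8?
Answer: 1521858121/367236 ≈ 4144.1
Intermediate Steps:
b = 64 (b = 8² = 64)
(b + (164 + 63)/(667 - 61))² = (64 + (164 + 63)/(667 - 61))² = (64 + 227/606)² = (39011/606)² = 1521858121/367236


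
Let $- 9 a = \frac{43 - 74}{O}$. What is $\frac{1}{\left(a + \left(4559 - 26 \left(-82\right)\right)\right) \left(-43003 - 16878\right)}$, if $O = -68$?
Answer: $- \frac{612}{245204371541} \approx -2.4959 \cdot 10^{-9}$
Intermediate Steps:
$a = - \frac{31}{612}$ ($a = - \frac{\left(43 - 74\right) \frac{1}{-68}}{9} = - \frac{\left(-31\right) \left(- \frac{1}{68}\right)}{9} = \left(- \frac{1}{9}\right) \frac{31}{68} = - \frac{31}{612} \approx -0.050654$)
$\frac{1}{\left(a + \left(4559 - 26 \left(-82\right)\right)\right) \left(-43003 - 16878\right)} = \frac{1}{\left(- \frac{31}{612} + \left(4559 - 26 \left(-82\right)\right)\right) \left(-43003 - 16878\right)} = \frac{1}{\left(- \frac{31}{612} + \left(4559 - -2132\right)\right) \left(-59881\right)} = \frac{1}{\left(- \frac{31}{612} + \left(4559 + 2132\right)\right) \left(-59881\right)} = \frac{1}{\left(- \frac{31}{612} + 6691\right) \left(-59881\right)} = \frac{1}{\frac{4094861}{612} \left(-59881\right)} = \frac{1}{- \frac{245204371541}{612}} = - \frac{612}{245204371541}$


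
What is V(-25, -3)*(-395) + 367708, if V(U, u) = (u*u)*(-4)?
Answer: 381928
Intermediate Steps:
V(U, u) = -4*u**2 (V(U, u) = u**2*(-4) = -4*u**2)
V(-25, -3)*(-395) + 367708 = -4*(-3)**2*(-395) + 367708 = -4*9*(-395) + 367708 = -36*(-395) + 367708 = 14220 + 367708 = 381928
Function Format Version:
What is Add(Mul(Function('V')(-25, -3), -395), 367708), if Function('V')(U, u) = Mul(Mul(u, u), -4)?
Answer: 381928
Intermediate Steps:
Function('V')(U, u) = Mul(-4, Pow(u, 2)) (Function('V')(U, u) = Mul(Pow(u, 2), -4) = Mul(-4, Pow(u, 2)))
Add(Mul(Function('V')(-25, -3), -395), 367708) = Add(Mul(Mul(-4, Pow(-3, 2)), -395), 367708) = Add(Mul(Mul(-4, 9), -395), 367708) = Add(Mul(-36, -395), 367708) = Add(14220, 367708) = 381928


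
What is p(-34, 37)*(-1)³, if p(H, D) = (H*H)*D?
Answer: -42772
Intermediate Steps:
p(H, D) = D*H² (p(H, D) = H²*D = D*H²)
p(-34, 37)*(-1)³ = (37*(-34)²)*(-1)³ = (37*1156)*(-1) = 42772*(-1) = -42772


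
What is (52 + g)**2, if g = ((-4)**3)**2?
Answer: 17205904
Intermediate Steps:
g = 4096 (g = (-64)**2 = 4096)
(52 + g)**2 = (52 + 4096)**2 = 4148**2 = 17205904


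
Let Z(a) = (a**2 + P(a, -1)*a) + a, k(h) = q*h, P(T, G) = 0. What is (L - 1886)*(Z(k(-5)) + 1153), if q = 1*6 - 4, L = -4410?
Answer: -7825928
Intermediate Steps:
q = 2 (q = 6 - 4 = 2)
k(h) = 2*h
Z(a) = a + a**2 (Z(a) = (a**2 + 0*a) + a = (a**2 + 0) + a = a**2 + a = a + a**2)
(L - 1886)*(Z(k(-5)) + 1153) = (-4410 - 1886)*((2*(-5))*(1 + 2*(-5)) + 1153) = -6296*(-10*(1 - 10) + 1153) = -6296*(-10*(-9) + 1153) = -6296*(90 + 1153) = -6296*1243 = -7825928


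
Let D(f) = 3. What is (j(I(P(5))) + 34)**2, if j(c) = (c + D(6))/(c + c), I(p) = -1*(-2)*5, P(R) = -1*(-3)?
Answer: 480249/400 ≈ 1200.6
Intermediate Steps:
P(R) = 3
I(p) = 10 (I(p) = 2*5 = 10)
j(c) = (3 + c)/(2*c) (j(c) = (c + 3)/(c + c) = (3 + c)/((2*c)) = (3 + c)*(1/(2*c)) = (3 + c)/(2*c))
(j(I(P(5))) + 34)**2 = ((1/2)*(3 + 10)/10 + 34)**2 = ((1/2)*(1/10)*13 + 34)**2 = (13/20 + 34)**2 = (693/20)**2 = 480249/400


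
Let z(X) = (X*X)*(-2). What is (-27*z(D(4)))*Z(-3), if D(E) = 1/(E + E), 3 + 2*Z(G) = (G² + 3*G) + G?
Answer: -81/32 ≈ -2.5313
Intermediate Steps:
Z(G) = -3/2 + G²/2 + 2*G (Z(G) = -3/2 + ((G² + 3*G) + G)/2 = -3/2 + (G² + 4*G)/2 = -3/2 + (G²/2 + 2*G) = -3/2 + G²/2 + 2*G)
D(E) = 1/(2*E)
z(X) = -2*X² (z(X) = X²*(-2) = -2*X²)
(-27*z(D(4)))*Z(-3) = (-(-54)*((½)/4)²)*(-3/2 + (½)*(-3)² + 2*(-3)) = (-(-54)*((½)*(¼))²)*(-3/2 + (½)*9 - 6) = (-(-54)*(⅛)²)*(-3/2 + 9/2 - 6) = -(-54)/64*(-3) = -27*(-1/32)*(-3) = (27/32)*(-3) = -81/32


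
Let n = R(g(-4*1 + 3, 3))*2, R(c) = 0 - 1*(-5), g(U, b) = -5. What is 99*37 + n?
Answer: 3673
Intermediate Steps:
R(c) = 5 (R(c) = 0 + 5 = 5)
n = 10 (n = 5*2 = 10)
99*37 + n = 99*37 + 10 = 3663 + 10 = 3673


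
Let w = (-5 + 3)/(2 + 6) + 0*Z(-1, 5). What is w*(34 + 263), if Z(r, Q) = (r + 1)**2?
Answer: -297/4 ≈ -74.250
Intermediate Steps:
Z(r, Q) = (1 + r)**2
w = -1/4 (w = (-5 + 3)/(2 + 6) + 0*(1 - 1)**2 = -2/8 + 0*0**2 = -2*1/8 + 0*0 = -1/4 + 0 = -1/4 ≈ -0.25000)
w*(34 + 263) = -(34 + 263)/4 = -1/4*297 = -297/4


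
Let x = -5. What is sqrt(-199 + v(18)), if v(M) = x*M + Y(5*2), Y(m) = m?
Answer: 3*I*sqrt(31) ≈ 16.703*I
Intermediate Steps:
v(M) = 10 - 5*M (v(M) = -5*M + 5*2 = -5*M + 10 = 10 - 5*M)
sqrt(-199 + v(18)) = sqrt(-199 + (10 - 5*18)) = sqrt(-199 + (10 - 90)) = sqrt(-199 - 80) = sqrt(-279) = 3*I*sqrt(31)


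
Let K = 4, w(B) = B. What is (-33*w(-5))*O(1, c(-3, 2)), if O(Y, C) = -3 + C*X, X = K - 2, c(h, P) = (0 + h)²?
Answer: 2475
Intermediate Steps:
c(h, P) = h²
X = 2 (X = 4 - 2 = 2)
O(Y, C) = -3 + 2*C (O(Y, C) = -3 + C*2 = -3 + 2*C)
(-33*w(-5))*O(1, c(-3, 2)) = (-33*(-5))*(-3 + 2*(-3)²) = 165*(-3 + 2*9) = 165*(-3 + 18) = 165*15 = 2475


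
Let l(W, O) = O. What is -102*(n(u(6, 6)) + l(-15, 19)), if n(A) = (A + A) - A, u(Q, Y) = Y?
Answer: -2550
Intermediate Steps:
n(A) = A (n(A) = 2*A - A = A)
-102*(n(u(6, 6)) + l(-15, 19)) = -102*(6 + 19) = -102*25 = -2550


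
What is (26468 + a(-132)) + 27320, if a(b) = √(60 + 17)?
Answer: 53788 + √77 ≈ 53797.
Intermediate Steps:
a(b) = √77
(26468 + a(-132)) + 27320 = (26468 + √77) + 27320 = 53788 + √77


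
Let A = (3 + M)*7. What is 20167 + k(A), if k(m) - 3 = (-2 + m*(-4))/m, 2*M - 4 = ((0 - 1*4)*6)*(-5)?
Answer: 9175528/455 ≈ 20166.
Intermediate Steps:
M = 62 (M = 2 + (((0 - 1*4)*6)*(-5))/2 = 2 + (((0 - 4)*6)*(-5))/2 = 2 + (-4*6*(-5))/2 = 2 + (-24*(-5))/2 = 2 + (½)*120 = 2 + 60 = 62)
A = 455 (A = (3 + 62)*7 = 65*7 = 455)
k(m) = 3 + (-2 - 4*m)/m (k(m) = 3 + (-2 + m*(-4))/m = 3 + (-2 - 4*m)/m)
20167 + k(A) = 20167 + (-2 - 1*455)/455 = 20167 + (-2 - 455)/455 = 20167 + (1/455)*(-457) = 20167 - 457/455 = 9175528/455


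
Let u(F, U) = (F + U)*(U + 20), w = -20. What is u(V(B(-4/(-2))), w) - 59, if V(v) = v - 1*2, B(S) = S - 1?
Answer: -59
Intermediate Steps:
B(S) = -1 + S
V(v) = -2 + v (V(v) = v - 2 = -2 + v)
u(F, U) = (20 + U)*(F + U) (u(F, U) = (F + U)*(20 + U) = (20 + U)*(F + U))
u(V(B(-4/(-2))), w) - 59 = ((-20)**2 + 20*(-2 + (-1 - 4/(-2))) + 20*(-20) + (-2 + (-1 - 4/(-2)))*(-20)) - 59 = (400 + 20*(-2 + (-1 - 4*(-1/2))) - 400 + (-2 + (-1 - 4*(-1/2)))*(-20)) - 59 = (400 + 20*(-2 + (-1 + 2)) - 400 + (-2 + (-1 + 2))*(-20)) - 59 = (400 + 20*(-2 + 1) - 400 + (-2 + 1)*(-20)) - 59 = (400 + 20*(-1) - 400 - 1*(-20)) - 59 = (400 - 20 - 400 + 20) - 59 = 0 - 59 = -59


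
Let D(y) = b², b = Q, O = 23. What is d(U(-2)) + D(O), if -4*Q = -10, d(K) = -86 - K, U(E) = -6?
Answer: -295/4 ≈ -73.750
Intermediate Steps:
Q = 5/2 (Q = -¼*(-10) = 5/2 ≈ 2.5000)
b = 5/2 ≈ 2.5000
D(y) = 25/4 (D(y) = (5/2)² = 25/4)
d(U(-2)) + D(O) = (-86 - 1*(-6)) + 25/4 = (-86 + 6) + 25/4 = -80 + 25/4 = -295/4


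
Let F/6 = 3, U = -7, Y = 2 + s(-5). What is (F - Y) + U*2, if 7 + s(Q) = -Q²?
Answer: 34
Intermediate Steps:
s(Q) = -7 - Q²
Y = -30 (Y = 2 + (-7 - 1*(-5)²) = 2 + (-7 - 1*25) = 2 + (-7 - 25) = 2 - 32 = -30)
F = 18 (F = 6*3 = 18)
(F - Y) + U*2 = (18 - 1*(-30)) - 7*2 = (18 + 30) - 14 = 48 - 14 = 34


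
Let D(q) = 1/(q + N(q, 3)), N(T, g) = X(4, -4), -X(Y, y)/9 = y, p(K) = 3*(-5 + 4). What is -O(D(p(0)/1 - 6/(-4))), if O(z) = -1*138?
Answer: 138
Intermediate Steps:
p(K) = -3 (p(K) = 3*(-1) = -3)
X(Y, y) = -9*y
N(T, g) = 36 (N(T, g) = -9*(-4) = 36)
D(q) = 1/(36 + q) (D(q) = 1/(q + 36) = 1/(36 + q))
O(z) = -138
-O(D(p(0)/1 - 6/(-4))) = -1*(-138) = 138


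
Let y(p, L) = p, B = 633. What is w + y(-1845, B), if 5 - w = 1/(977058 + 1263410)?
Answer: -4122461121/2240468 ≈ -1840.0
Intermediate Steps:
w = 11202339/2240468 (w = 5 - 1/(977058 + 1263410) = 5 - 1/2240468 = 11202339/2240468 ≈ 5.0000)
w + y(-1845, B) = 11202339/2240468 - 1845 = -4122461121/2240468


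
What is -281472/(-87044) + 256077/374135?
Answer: 31899623277/8141551735 ≈ 3.9181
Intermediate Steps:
-281472/(-87044) + 256077/374135 = -281472*(-1/87044) + 256077*(1/374135) = 70368/21761 + 256077/374135 = 31899623277/8141551735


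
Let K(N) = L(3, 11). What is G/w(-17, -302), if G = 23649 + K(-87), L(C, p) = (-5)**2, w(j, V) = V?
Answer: -11837/151 ≈ -78.391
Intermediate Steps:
L(C, p) = 25
K(N) = 25
G = 23674 (G = 23649 + 25 = 23674)
G/w(-17, -302) = 23674/(-302) = 23674*(-1/302) = -11837/151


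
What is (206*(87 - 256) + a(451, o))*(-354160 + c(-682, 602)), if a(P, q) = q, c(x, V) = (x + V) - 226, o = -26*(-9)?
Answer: 12257434280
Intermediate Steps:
o = 234
c(x, V) = -226 + V + x (c(x, V) = (V + x) - 226 = -226 + V + x)
(206*(87 - 256) + a(451, o))*(-354160 + c(-682, 602)) = (206*(87 - 256) + 234)*(-354160 + (-226 + 602 - 682)) = (206*(-169) + 234)*(-354160 - 306) = (-34814 + 234)*(-354466) = -34580*(-354466) = 12257434280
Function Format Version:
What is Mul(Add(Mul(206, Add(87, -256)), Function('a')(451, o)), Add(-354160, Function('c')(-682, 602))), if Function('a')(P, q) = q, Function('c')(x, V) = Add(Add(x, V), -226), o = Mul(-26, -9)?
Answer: 12257434280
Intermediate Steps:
o = 234
Function('c')(x, V) = Add(-226, V, x) (Function('c')(x, V) = Add(Add(V, x), -226) = Add(-226, V, x))
Mul(Add(Mul(206, Add(87, -256)), Function('a')(451, o)), Add(-354160, Function('c')(-682, 602))) = Mul(Add(Mul(206, Add(87, -256)), 234), Add(-354160, Add(-226, 602, -682))) = Mul(Add(Mul(206, -169), 234), Add(-354160, -306)) = Mul(Add(-34814, 234), -354466) = Mul(-34580, -354466) = 12257434280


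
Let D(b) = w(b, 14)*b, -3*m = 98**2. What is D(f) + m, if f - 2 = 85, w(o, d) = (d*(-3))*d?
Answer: -163072/3 ≈ -54357.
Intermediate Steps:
w(o, d) = -3*d**2 (w(o, d) = (-3*d)*d = -3*d**2)
m = -9604/3 (m = -1/3*98**2 = -1/3*9604 = -9604/3 ≈ -3201.3)
f = 87 (f = 2 + 85 = 87)
D(b) = -588*b (D(b) = (-3*14**2)*b = (-3*196)*b = -588*b)
D(f) + m = -588*87 - 9604/3 = -51156 - 9604/3 = -163072/3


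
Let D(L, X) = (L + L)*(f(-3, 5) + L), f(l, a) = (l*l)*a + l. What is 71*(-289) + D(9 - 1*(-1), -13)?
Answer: -19479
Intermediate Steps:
f(l, a) = l + a*l**2 (f(l, a) = l**2*a + l = a*l**2 + l = l + a*l**2)
D(L, X) = 2*L*(42 + L) (D(L, X) = (L + L)*(-3*(1 + 5*(-3)) + L) = (2*L)*(-3*(1 - 15) + L) = (2*L)*(-3*(-14) + L) = (2*L)*(42 + L) = 2*L*(42 + L))
71*(-289) + D(9 - 1*(-1), -13) = 71*(-289) + 2*(9 - 1*(-1))*(42 + (9 - 1*(-1))) = -20519 + 2*(9 + 1)*(42 + (9 + 1)) = -20519 + 2*10*(42 + 10) = -20519 + 2*10*52 = -20519 + 1040 = -19479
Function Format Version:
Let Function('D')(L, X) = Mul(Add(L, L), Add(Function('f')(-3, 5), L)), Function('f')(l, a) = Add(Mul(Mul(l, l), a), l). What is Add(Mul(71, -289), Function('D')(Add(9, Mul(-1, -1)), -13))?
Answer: -19479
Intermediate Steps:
Function('f')(l, a) = Add(l, Mul(a, Pow(l, 2))) (Function('f')(l, a) = Add(Mul(Pow(l, 2), a), l) = Add(Mul(a, Pow(l, 2)), l) = Add(l, Mul(a, Pow(l, 2))))
Function('D')(L, X) = Mul(2, L, Add(42, L)) (Function('D')(L, X) = Mul(Add(L, L), Add(Mul(-3, Add(1, Mul(5, -3))), L)) = Mul(Mul(2, L), Add(Mul(-3, Add(1, -15)), L)) = Mul(Mul(2, L), Add(Mul(-3, -14), L)) = Mul(Mul(2, L), Add(42, L)) = Mul(2, L, Add(42, L)))
Add(Mul(71, -289), Function('D')(Add(9, Mul(-1, -1)), -13)) = Add(Mul(71, -289), Mul(2, Add(9, Mul(-1, -1)), Add(42, Add(9, Mul(-1, -1))))) = Add(-20519, Mul(2, Add(9, 1), Add(42, Add(9, 1)))) = Add(-20519, Mul(2, 10, Add(42, 10))) = Add(-20519, Mul(2, 10, 52)) = Add(-20519, 1040) = -19479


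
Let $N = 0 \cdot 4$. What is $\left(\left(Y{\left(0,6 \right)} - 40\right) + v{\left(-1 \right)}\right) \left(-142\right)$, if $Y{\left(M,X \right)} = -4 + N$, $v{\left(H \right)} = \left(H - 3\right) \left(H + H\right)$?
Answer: $5112$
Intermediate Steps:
$N = 0$
$v{\left(H \right)} = 2 H \left(-3 + H\right)$ ($v{\left(H \right)} = \left(-3 + H\right) 2 H = 2 H \left(-3 + H\right)$)
$Y{\left(M,X \right)} = -4$ ($Y{\left(M,X \right)} = -4 + 0 = -4$)
$\left(\left(Y{\left(0,6 \right)} - 40\right) + v{\left(-1 \right)}\right) \left(-142\right) = \left(\left(-4 - 40\right) + 2 \left(-1\right) \left(-3 - 1\right)\right) \left(-142\right) = \left(-44 + 2 \left(-1\right) \left(-4\right)\right) \left(-142\right) = \left(-44 + 8\right) \left(-142\right) = \left(-36\right) \left(-142\right) = 5112$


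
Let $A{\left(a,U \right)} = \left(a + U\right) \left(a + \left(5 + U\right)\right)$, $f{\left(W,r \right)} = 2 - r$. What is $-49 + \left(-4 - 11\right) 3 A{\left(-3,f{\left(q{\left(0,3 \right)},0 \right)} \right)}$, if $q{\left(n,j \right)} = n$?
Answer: $131$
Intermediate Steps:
$A{\left(a,U \right)} = \left(U + a\right) \left(5 + U + a\right)$
$-49 + \left(-4 - 11\right) 3 A{\left(-3,f{\left(q{\left(0,3 \right)},0 \right)} \right)} = -49 + \left(-4 - 11\right) 3 \left(\left(2 - 0\right)^{2} + \left(-3\right)^{2} + 5 \left(2 - 0\right) + 5 \left(-3\right) + 2 \left(2 - 0\right) \left(-3\right)\right) = -49 + \left(-4 - 11\right) 3 \left(\left(2 + 0\right)^{2} + 9 + 5 \left(2 + 0\right) - 15 + 2 \left(2 + 0\right) \left(-3\right)\right) = -49 + \left(-15\right) 3 \left(2^{2} + 9 + 5 \cdot 2 - 15 + 2 \cdot 2 \left(-3\right)\right) = -49 - 45 \left(4 + 9 + 10 - 15 - 12\right) = -49 - -180 = -49 + 180 = 131$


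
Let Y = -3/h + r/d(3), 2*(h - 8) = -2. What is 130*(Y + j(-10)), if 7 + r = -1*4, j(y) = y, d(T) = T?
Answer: -38480/21 ≈ -1832.4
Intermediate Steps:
h = 7 (h = 8 + (½)*(-2) = 8 - 1 = 7)
r = -11 (r = -7 - 1*4 = -7 - 4 = -11)
Y = -86/21 (Y = -3/7 - 11/3 = -86/21 ≈ -4.0952)
130*(Y + j(-10)) = 130*(-86/21 - 10) = 130*(-296/21) = -38480/21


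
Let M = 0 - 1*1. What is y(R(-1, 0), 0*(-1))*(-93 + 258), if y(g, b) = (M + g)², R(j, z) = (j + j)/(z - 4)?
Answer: 165/4 ≈ 41.250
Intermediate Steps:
R(j, z) = 2*j/(-4 + z) (R(j, z) = (2*j)/(-4 + z) = 2*j/(-4 + z))
M = -1 (M = 0 - 1 = -1)
y(g, b) = (-1 + g)²
y(R(-1, 0), 0*(-1))*(-93 + 258) = (-1 + 2*(-1)/(-4 + 0))²*(-93 + 258) = (-1 + 2*(-1)/(-4))²*165 = (-1 + 2*(-1)*(-¼))²*165 = (-1 + ½)²*165 = (-½)²*165 = (¼)*165 = 165/4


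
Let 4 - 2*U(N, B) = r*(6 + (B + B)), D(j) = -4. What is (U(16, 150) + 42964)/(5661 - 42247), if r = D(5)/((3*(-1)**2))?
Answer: -21585/18293 ≈ -1.1800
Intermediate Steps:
r = -4/3 (r = -4/(3*(-1)**2) = -4/(3*1) = -4/3 ≈ -1.3333)
U(N, B) = 6 + 4*B/3 (U(N, B) = 2 - (-2)*(6 + (B + B))/3 = 2 - (-2)*(6 + 2*B)/3 = 2 - (-8 - 8*B/3)/2 = 2 + (4 + 4*B/3) = 6 + 4*B/3)
(U(16, 150) + 42964)/(5661 - 42247) = ((6 + (4/3)*150) + 42964)/(5661 - 42247) = ((6 + 200) + 42964)/(-36586) = (206 + 42964)*(-1/36586) = 43170*(-1/36586) = -21585/18293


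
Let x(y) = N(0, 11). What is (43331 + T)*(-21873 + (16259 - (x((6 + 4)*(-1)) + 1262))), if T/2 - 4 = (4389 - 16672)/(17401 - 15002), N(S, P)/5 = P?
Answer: -720447612045/2399 ≈ -3.0031e+8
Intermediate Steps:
N(S, P) = 5*P
x(y) = 55 (x(y) = 5*11 = 55)
T = -5374/2399 (T = 8 + 2*((4389 - 16672)/(17401 - 15002)) = 8 + 2*(-12283/2399) = 8 - 24566/2399 = -5374/2399 ≈ -2.2401)
(43331 + T)*(-21873 + (16259 - (x((6 + 4)*(-1)) + 1262))) = (43331 - 5374/2399)*(-21873 + (16259 - (55 + 1262))) = 103945695*(-21873 + (16259 - 1*1317))/2399 = 103945695*(-21873 + (16259 - 1317))/2399 = 103945695*(-21873 + 14942)/2399 = (103945695/2399)*(-6931) = -720447612045/2399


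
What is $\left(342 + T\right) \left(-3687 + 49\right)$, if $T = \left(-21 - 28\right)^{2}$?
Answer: $-9979034$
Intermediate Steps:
$T = 2401$ ($T = \left(-49\right)^{2} = 2401$)
$\left(342 + T\right) \left(-3687 + 49\right) = \left(342 + 2401\right) \left(-3687 + 49\right) = 2743 \left(-3638\right) = -9979034$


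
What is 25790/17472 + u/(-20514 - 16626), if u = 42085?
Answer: 618143/1802528 ≈ 0.34293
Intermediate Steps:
25790/17472 + u/(-20514 - 16626) = 25790/17472 + 42085/(-20514 - 16626) = 25790*(1/17472) + 42085/(-37140) = 12895/8736 + 42085*(-1/37140) = 12895/8736 - 8417/7428 = 618143/1802528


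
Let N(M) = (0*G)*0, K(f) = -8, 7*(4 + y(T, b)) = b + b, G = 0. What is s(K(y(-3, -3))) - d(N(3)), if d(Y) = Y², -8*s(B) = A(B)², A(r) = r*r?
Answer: -512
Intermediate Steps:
y(T, b) = -4 + 2*b/7 (y(T, b) = -4 + (b + b)/7 = -4 + (2*b)/7 = -4 + 2*b/7)
A(r) = r²
N(M) = 0 (N(M) = (0*0)*0 = 0*0 = 0)
s(B) = -B⁴/8
s(K(y(-3, -3))) - d(N(3)) = -⅛*(-8)⁴ - 1*0² = -⅛*4096 - 1*0 = -512 + 0 = -512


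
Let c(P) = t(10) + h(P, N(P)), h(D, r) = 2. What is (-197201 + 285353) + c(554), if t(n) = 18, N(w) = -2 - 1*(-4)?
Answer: 88172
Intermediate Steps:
N(w) = 2 (N(w) = -2 + 4 = 2)
c(P) = 20 (c(P) = 18 + 2 = 20)
(-197201 + 285353) + c(554) = (-197201 + 285353) + 20 = 88152 + 20 = 88172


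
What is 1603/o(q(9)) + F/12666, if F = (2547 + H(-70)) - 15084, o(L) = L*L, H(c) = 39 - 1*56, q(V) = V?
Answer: 3214454/170991 ≈ 18.799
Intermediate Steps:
H(c) = -17 (H(c) = 39 - 56 = -17)
o(L) = L²
F = -12554 (F = (2547 - 17) - 15084 = 2530 - 15084 = -12554)
1603/o(q(9)) + F/12666 = 1603/(9²) - 12554/12666 = 1603/81 - 12554*1/12666 = 1603*(1/81) - 6277/6333 = 1603/81 - 6277/6333 = 3214454/170991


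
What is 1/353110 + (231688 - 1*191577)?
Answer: 14163595211/353110 ≈ 40111.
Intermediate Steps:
1/353110 + (231688 - 1*191577) = 1/353110 + (231688 - 191577) = 1/353110 + 40111 = 14163595211/353110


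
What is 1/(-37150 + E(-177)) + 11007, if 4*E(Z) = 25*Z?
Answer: 1684346171/153025 ≈ 11007.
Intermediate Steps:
E(Z) = 25*Z/4 (E(Z) = (25*Z)/4 = 25*Z/4)
1/(-37150 + E(-177)) + 11007 = 1/(-37150 + (25/4)*(-177)) + 11007 = 1/(-37150 - 4425/4) + 11007 = 1/(-153025/4) + 11007 = -4/153025 + 11007 = 1684346171/153025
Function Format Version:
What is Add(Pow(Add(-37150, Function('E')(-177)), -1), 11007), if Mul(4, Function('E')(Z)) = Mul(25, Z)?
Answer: Rational(1684346171, 153025) ≈ 11007.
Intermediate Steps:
Function('E')(Z) = Mul(Rational(25, 4), Z) (Function('E')(Z) = Mul(Rational(1, 4), Mul(25, Z)) = Mul(Rational(25, 4), Z))
Add(Pow(Add(-37150, Function('E')(-177)), -1), 11007) = Add(Pow(Add(-37150, Mul(Rational(25, 4), -177)), -1), 11007) = Add(Pow(Add(-37150, Rational(-4425, 4)), -1), 11007) = Add(Pow(Rational(-153025, 4), -1), 11007) = Add(Rational(-4, 153025), 11007) = Rational(1684346171, 153025)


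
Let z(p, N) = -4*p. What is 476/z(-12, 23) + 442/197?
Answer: 28747/2364 ≈ 12.160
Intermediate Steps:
476/z(-12, 23) + 442/197 = 476/((-4*(-12))) + 442/197 = 476/48 + 442*(1/197) = 476*(1/48) + 442/197 = 119/12 + 442/197 = 28747/2364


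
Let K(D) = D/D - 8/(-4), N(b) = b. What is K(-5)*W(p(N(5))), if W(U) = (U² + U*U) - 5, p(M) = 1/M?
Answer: -369/25 ≈ -14.760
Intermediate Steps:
K(D) = 3 (K(D) = 1 - 8*(-¼) = 1 + 2 = 3)
W(U) = -5 + 2*U² (W(U) = (U² + U²) - 5 = 2*U² - 5 = -5 + 2*U²)
K(-5)*W(p(N(5))) = 3*(-5 + 2*(1/5)²) = 3*(-5 + 2*(⅕)²) = 3*(-5 + 2*(1/25)) = 3*(-5 + 2/25) = 3*(-123/25) = -369/25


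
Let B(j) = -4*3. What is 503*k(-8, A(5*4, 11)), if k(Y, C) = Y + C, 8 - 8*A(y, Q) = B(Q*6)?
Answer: -5533/2 ≈ -2766.5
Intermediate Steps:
B(j) = -12
A(y, Q) = 5/2 (A(y, Q) = 1 - ⅛*(-12) = 1 + 3/2 = 5/2)
k(Y, C) = C + Y
503*k(-8, A(5*4, 11)) = 503*(5/2 - 8) = 503*(-11/2) = -5533/2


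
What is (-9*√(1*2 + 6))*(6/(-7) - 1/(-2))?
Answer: 45*√2/7 ≈ 9.0914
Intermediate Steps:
(-9*√(1*2 + 6))*(6/(-7) - 1/(-2)) = (-9*√(2 + 6))*(6*(-⅐) - 1*(-½)) = (-18*√2)*(-6/7 + ½) = -18*√2*(-5/14) = 45*√2/7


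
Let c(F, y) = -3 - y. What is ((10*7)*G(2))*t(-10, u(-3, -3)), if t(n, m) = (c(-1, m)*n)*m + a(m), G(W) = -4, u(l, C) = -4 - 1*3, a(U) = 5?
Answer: -79800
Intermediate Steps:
u(l, C) = -7 (u(l, C) = -4 - 3 = -7)
t(n, m) = 5 + m*n*(-3 - m) (t(n, m) = ((-3 - m)*n)*m + 5 = (n*(-3 - m))*m + 5 = m*n*(-3 - m) + 5 = 5 + m*n*(-3 - m))
((10*7)*G(2))*t(-10, u(-3, -3)) = ((10*7)*(-4))*(5 - 1*(-7)*(-10)*(3 - 7)) = (70*(-4))*(5 - 1*(-7)*(-10)*(-4)) = -280*(5 + 280) = -280*285 = -79800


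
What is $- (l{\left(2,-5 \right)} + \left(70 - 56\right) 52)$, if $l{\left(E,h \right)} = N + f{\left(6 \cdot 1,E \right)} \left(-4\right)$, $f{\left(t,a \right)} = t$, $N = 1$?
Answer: $-705$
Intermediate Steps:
$l{\left(E,h \right)} = -23$ ($l{\left(E,h \right)} = 1 + 6 \cdot 1 \left(-4\right) = 1 + 6 \left(-4\right) = 1 - 24 = -23$)
$- (l{\left(2,-5 \right)} + \left(70 - 56\right) 52) = - (-23 + \left(70 - 56\right) 52) = - (-23 + 14 \cdot 52) = - (-23 + 728) = \left(-1\right) 705 = -705$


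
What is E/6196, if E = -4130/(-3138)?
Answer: 2065/9721524 ≈ 0.00021242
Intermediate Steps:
E = 2065/1569 (E = -4130*(-1/3138) = 2065/1569 ≈ 1.3161)
E/6196 = (2065/1569)/6196 = (2065/1569)*(1/6196) = 2065/9721524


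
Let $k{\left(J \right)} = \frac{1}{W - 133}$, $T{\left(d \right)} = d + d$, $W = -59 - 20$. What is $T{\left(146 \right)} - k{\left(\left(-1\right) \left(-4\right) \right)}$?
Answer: $\frac{61905}{212} \approx 292.0$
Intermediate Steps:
$W = -79$
$T{\left(d \right)} = 2 d$
$k{\left(J \right)} = - \frac{1}{212}$ ($k{\left(J \right)} = \frac{1}{-79 - 133} = \frac{1}{-212} = - \frac{1}{212}$)
$T{\left(146 \right)} - k{\left(\left(-1\right) \left(-4\right) \right)} = 2 \cdot 146 - - \frac{1}{212} = 292 + \frac{1}{212} = \frac{61905}{212}$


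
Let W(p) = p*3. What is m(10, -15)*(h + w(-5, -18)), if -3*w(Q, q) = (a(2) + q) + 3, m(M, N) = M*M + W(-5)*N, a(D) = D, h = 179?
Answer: 178750/3 ≈ 59583.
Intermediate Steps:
W(p) = 3*p
m(M, N) = M**2 - 15*N (m(M, N) = M*M + (3*(-5))*N = M**2 - 15*N)
w(Q, q) = -5/3 - q/3 (w(Q, q) = -((2 + q) + 3)/3 = -(5 + q)/3 = -5/3 - q/3)
m(10, -15)*(h + w(-5, -18)) = (10**2 - 15*(-15))*(179 + (-5/3 - 1/3*(-18))) = (100 + 225)*(179 + (-5/3 + 6)) = 325*(179 + 13/3) = 325*(550/3) = 178750/3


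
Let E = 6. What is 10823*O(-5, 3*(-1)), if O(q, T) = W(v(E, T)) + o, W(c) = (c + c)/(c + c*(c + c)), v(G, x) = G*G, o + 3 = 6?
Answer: 2391883/73 ≈ 32766.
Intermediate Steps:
o = 3 (o = -3 + 6 = 3)
v(G, x) = G**2
W(c) = 2*c/(c + 2*c**2) (W(c) = (2*c)/(c + c*(2*c)) = (2*c)/(c + 2*c**2) = 2*c/(c + 2*c**2))
O(q, T) = 221/73 (O(q, T) = 2/(1 + 2*6**2) + 3 = 2/(1 + 2*36) + 3 = 2/(1 + 72) + 3 = 2/73 + 3 = 221/73)
10823*O(-5, 3*(-1)) = 10823*(221/73) = 2391883/73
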